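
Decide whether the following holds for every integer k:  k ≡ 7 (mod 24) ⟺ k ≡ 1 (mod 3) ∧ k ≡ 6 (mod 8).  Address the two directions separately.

(⇒) fails and (⇐) fails.

(⟹) This fails: k = 7 gives 7 ≡ 7 (mod 24) but 7 ≡ 7 (mod 8), so the conjunction on the right does not hold.

(⟸) This fails: k = 22 satisfies both congruences on the right (22 ≡ 1 mod 3 and 22 ≡ 6 mod 8) yet 22 ≡ 22 (mod 24), not 7.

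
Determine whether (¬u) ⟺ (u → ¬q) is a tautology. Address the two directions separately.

(⇒) holds; (⇐) fails.

Forward direction. Assume the antecedent. If u is true, the antecedent cannot hold. If u is false, u → ¬q reduces to true regardless of the other variables. Either way u → ¬q holds.

Converse. This fails. Under u = T, q = F, the left side is false but the right side is true.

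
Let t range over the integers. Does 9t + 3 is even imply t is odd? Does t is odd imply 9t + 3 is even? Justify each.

Forward direction. Suppose 9t + 3 is even. Since 9 is odd, 9t and t have the same parity, so 9t + 3 ≡ t + 3 (mod 2). As 3 is odd, 9t + 3 is even exactly when t is odd. Thus t is odd.

Converse. Suppose t is odd; write t = 2j + 1. Then 9t + 3 = 9·(2j + 1) + 3 = 2·9j + 12, which is even.

The biconditional holds.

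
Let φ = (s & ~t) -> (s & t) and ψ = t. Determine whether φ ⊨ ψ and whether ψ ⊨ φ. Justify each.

(→) This fails. Under t = F, s = F, the left side is true but the right side is false.

(←) Assume the antecedent. If t is true, (s & ~t) -> (s & t) reduces to true regardless of the other variables. If t is false, the antecedent cannot hold. Either way (s & ~t) -> (s & t) holds.

The forward direction fails; the converse holds.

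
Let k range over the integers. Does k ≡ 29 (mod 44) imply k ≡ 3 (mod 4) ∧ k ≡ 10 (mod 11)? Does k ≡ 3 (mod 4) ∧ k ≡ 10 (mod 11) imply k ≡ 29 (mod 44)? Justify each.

(→) This fails: k = 29 gives 29 ≡ 29 (mod 44) but 29 ≡ 1 (mod 4), so the conjunction on the right does not hold.

(←) This fails: k = 43 satisfies both congruences on the right (43 ≡ 3 mod 4 and 43 ≡ 10 mod 11) yet 43 ≡ 43 (mod 44), not 29.

Neither implication holds.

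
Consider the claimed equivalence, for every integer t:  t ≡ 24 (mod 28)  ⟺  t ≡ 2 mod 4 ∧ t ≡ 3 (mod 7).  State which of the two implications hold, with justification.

Neither direction holds.

(⇒) This fails: t = 24 gives 24 ≡ 24 (mod 28) but 24 ≡ 0 (mod 4), so the conjunction on the right does not hold.

(⇐) This fails: t = 10 satisfies both congruences on the right (10 ≡ 2 mod 4 and 10 ≡ 3 mod 7) yet 10 ≡ 10 (mod 28), not 24.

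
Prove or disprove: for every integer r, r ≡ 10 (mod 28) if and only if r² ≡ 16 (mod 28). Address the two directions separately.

Only the forward implication holds.

(⟸) This fails: take r = 4. Then 4² = 16 ≡ 16 (mod 28), yet 4 ≡ 4 (mod 28), not 10.

(⟹) Suppose r ≡ 10 (mod 28). Write r = 28j + 10. Then (28j + 10)² = 784j² + 560j + 100 = 28(28j² + 20j + 3) + 16, so r² ≡ 16 (mod 28).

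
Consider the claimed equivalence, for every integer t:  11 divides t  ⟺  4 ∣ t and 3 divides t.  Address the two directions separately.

(⇒) fails and (⇐) fails.

(⟹) This fails: take t = 11. Certainly 11 ∣ 11, but 4 ∤ 11.

(⟸) This fails: take t = 12. Both 4 ∣ 12 and 3 ∣ 12, yet 12 is not a multiple of 11 (since 12 = 1·11 + 1), so 11 ∤ 12.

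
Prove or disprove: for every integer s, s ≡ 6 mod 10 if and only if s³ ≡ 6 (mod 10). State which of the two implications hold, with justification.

The biconditional holds.

Forward direction. Suppose s ≡ 6 mod 10. Write s = 10j + 6. Then (10j + 6)³ = 1000j³ + 1800j² + 1080j + 216 = 10(100j³ + 180j² + 108j + 21) + 6, so s³ ≡ 6 (mod 10).

Converse. For the converse, argue contrapositively. If s ≢ 6 (mod 10), then s is congruent to one of 0, 1, 2, 3, 4, 5, 7, 8, 9 modulo 10, and these give s³ ≡ 0, 1, 8, 7, 4, 5, 3, 2, 9 respectively — never 6.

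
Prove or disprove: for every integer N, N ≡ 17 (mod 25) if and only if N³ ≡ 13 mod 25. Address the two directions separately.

The biconditional holds.

(⇒) Suppose N ≡ 17 (mod 25). Write N = 25j + 17. Then (25j + 17)³ = 15625j³ + 31875j² + 21675j + 4913 = 25(625j³ + 1275j² + 867j + 196) + 13, so N³ ≡ 13 (mod 25).

(⇐) Conversely, suppose N³ ≡ 13 (mod 25). The only residue r in {0, …, 24} with r³ ≡ 13 (mod 25) is r = 17, so N ≡ 17 (mod 25).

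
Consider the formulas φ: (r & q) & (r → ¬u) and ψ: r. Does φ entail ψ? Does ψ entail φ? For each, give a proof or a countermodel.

Converse. This fails. Under r = T, q = F, u = F, the left side is false but the right side is true.

Forward direction. Assume the antecedent. If r is true, r reduces to true regardless of the other variables. If r is false, the antecedent cannot hold. Either way r holds.

Not equivalent: only (⇒) holds.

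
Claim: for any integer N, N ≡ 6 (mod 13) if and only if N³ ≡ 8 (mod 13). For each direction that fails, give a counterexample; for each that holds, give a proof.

Forward direction. Suppose N ≡ 6 (mod 13). Write N = 13j + 6. Then (13j + 6)³ = 2197j³ + 3042j² + 1404j + 216 = 13(169j³ + 234j² + 108j + 16) + 8, so N³ ≡ 8 (mod 13).

Converse. This fails: take N = 2. Then 2³ = 8 ≡ 8 (mod 13), yet 2 ≡ 2 (mod 13), not 6.

Only the forward implication holds.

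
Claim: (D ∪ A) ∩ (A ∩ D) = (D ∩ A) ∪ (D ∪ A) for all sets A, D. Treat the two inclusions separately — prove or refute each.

(⟹) Let x ∈ (D ∪ A) ∩ (A ∩ D). Then x ∈ A ∩ D, from which x ∈ (D ∩ A) ∪ (D ∪ A).

(⟸) This inclusion fails. Take A = {1}, D = ∅; then 1 ∈ (D ∩ A) ∪ (D ∪ A) but 1 ∉ (D ∪ A) ∩ (A ∩ D).

(⊆) holds; (⊇) fails.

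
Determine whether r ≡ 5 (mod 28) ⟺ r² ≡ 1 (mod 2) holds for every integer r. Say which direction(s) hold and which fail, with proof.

(⇒) Suppose r ≡ 5 (mod 28). Then r² ≡ 5² = 25 (mod 28), and since 2 ∣ 28, also r² ≡ 1 (mod 2).

(⇐) This fails: take r = 1. Then 1² = 1 ≡ 1 (mod 2), yet 1 ≡ 1 (mod 28), not 5.

Only the forward direction holds.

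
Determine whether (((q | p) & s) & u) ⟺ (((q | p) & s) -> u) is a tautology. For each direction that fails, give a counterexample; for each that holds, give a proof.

Not equivalent: only (⇒) holds.

Forward direction. Assume the antecedent. If p is true, the antecedent forces (p = T, q = F, u = T, s = T) or (p = T, q = T, u = T, s = T), and ((q | p) & s) -> u holds there. If p is false, the antecedent forces (p = F, q = T, u = T, s = T), and ((q | p) & s) -> u holds there. Either way ((q | p) & s) -> u holds.

Converse. This fails. Under p = F, q = F, u = F, s = F, the left side is false but the right side is true.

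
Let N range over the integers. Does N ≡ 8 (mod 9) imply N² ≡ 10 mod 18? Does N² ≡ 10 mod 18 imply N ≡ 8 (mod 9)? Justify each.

(→) This fails: take N = 17. Then 17 ≡ 8 (mod 9), but 17² = 289 ≡ 1 (mod 18), not 10.

(←) This fails: take N = 10. Then 10² = 100 ≡ 10 (mod 18), yet 10 ≡ 1 (mod 9), not 8.

Both directions fail.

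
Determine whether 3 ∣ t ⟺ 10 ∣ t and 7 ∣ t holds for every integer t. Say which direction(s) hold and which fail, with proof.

Forward direction. This fails: take t = 3. Certainly 3 ∣ 3, but 10 ∤ 3.

Converse. This fails: take t = 70. Both 10 ∣ 70 and 7 ∣ 70, yet 70 is not a multiple of 3 (since 70 = 23·3 + 1), so 3 ∤ 70.

(⇒) fails and (⇐) fails.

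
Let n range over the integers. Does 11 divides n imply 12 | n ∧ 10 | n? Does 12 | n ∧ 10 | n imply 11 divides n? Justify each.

[⇒] This fails: take n = 11. Certainly 11 ∣ 11, but 12 ∤ 11.

[⇐] This fails: take n = 60. Both 12 ∣ 60 and 10 ∣ 60, yet 60 is not a multiple of 11 (since 60 = 5·11 + 5), so 11 ∤ 60.

Both directions fail.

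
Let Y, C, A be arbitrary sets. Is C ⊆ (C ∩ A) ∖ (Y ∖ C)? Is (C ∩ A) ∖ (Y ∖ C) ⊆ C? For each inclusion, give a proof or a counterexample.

Only the reverse inclusion holds.

(⊆) This inclusion fails. Take Y = ∅, C = {1}, A = ∅; then 1 ∈ C but 1 ∉ (C ∩ A) ∖ (Y ∖ C).

(⊇) Let x ∈ (C ∩ A) ∖ (Y ∖ C). Then either x ∈ C ∩ A and x ∉ Y; or x ∈ Y ∩ C ∩ A. In each case x ∈ C, so (C ∩ A) ∖ (Y ∖ C) ⊆ C.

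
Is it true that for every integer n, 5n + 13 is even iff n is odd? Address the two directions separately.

(⟹) Suppose 5n + 13 is even. Since 5 is odd, 5n and n have the same parity, so 5n + 13 ≡ n + 13 (mod 2). As 13 is odd, 5n + 13 is even exactly when n is odd. Thus n is odd.

(⟸) Conversely, suppose n is odd; write n = 2j + 1. Then 5n + 13 = 5·(2j + 1) + 13 = 2·5j + 18, which is even.

Both directions hold.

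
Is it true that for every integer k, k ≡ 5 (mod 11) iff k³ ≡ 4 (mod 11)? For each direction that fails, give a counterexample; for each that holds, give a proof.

(→) Suppose k ≡ 5 (mod 11). Write k = 11j + 5. Then (11j + 5)³ = 1331j³ + 1815j² + 825j + 125 = 11(121j³ + 165j² + 75j + 11) + 4, so k³ ≡ 4 (mod 11).

(←) Conversely, suppose k³ ≡ 4 (mod 11). The only residue r in {0, …, 10} with r³ ≡ 4 (mod 11) is r = 5, so k ≡ 5 (mod 11).

Equivalent; both directions hold.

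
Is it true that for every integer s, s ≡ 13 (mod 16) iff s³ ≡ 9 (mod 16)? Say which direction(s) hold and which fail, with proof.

Neither implication holds.

(⟹) This fails: take s = 13. Then 13 ≡ 13 (mod 16), but 13³ = 2197 ≡ 5 (mod 16), not 9.

(⟸) This fails: take s = 9. Then 9³ = 729 ≡ 9 (mod 16), yet 9 ≡ 9 (mod 16), not 13.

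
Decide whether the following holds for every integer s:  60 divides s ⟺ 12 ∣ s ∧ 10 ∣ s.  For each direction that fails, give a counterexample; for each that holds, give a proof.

Both directions hold; the statement is true.

(⇐) Suppose 12 ∣ s and 10 ∣ s. Any common multiple of 12 and 10 is a multiple of their lcm; here lcm(12, 10) = 12·10/gcd(12, 10) = 120/2 = 60, so 60 ∣ s.

(⇒) If 60 ∣ s, write s = 60q. Since 60 = 5·12, s = 12·(5q), so 12 ∣ s; and since 60 = 6·10, s = 10·(6q), so 10 ∣ s.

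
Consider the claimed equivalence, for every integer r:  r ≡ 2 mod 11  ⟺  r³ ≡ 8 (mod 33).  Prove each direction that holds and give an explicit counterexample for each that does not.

Forward direction. This fails: take r = 13. Then 13 ≡ 2 (mod 11), but 13³ = 2197 ≡ 19 (mod 33), not 8.

Converse. The residues r modulo 33 with r³ ≡ 8 (mod 33) are exactly {2}, and each is ≡ 2 (mod 11).

Only the reverse direction holds.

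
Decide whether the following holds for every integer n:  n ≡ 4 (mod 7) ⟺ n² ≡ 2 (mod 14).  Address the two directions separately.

Neither implication holds.

(→) This fails: take n = 11. Then 11 ≡ 4 (mod 7), but 11² = 121 ≡ 9 (mod 14), not 2.

(←) This fails: take n = 10. Then 10² = 100 ≡ 2 (mod 14), yet 10 ≡ 3 (mod 7), not 4.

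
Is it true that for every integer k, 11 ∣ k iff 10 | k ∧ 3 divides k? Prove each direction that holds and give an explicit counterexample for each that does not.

Neither direction holds.

(→) This fails: take k = 11. Certainly 11 ∣ 11, but 10 ∤ 11.

(←) This fails: take k = 30. Both 10 ∣ 30 and 3 ∣ 30, yet 30 is not a multiple of 11 (since 30 = 2·11 + 8), so 11 ∤ 30.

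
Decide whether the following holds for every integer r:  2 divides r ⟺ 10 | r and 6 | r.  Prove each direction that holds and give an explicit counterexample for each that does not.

Converse. Suppose 10 ∣ r and 6 ∣ r. Any common multiple of 10 and 6 is a multiple of their lcm; here lcm(10, 6) = 10·6/gcd(10, 6) = 60/2 = 30, so 30 ∣ r. Since 2 ∣ 30, it follows that 2 ∣ r.

Forward direction. This fails: take r = 2. Certainly 2 ∣ 2, but 10 ∤ 2.

The forward direction fails; the converse holds.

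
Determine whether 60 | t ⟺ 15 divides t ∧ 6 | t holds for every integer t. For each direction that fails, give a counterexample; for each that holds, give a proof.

Forward direction. If 60 ∣ t, write t = 60q. Since 60 = 4·15, t = 15·(4q), so 15 ∣ t; and since 60 = 10·6, t = 6·(10q), so 6 ∣ t.

Converse. This fails: take t = 30. Both 15 ∣ 30 and 6 ∣ 30, yet 30 is not a multiple of 60 (since 30 = 0·60 + 30), so 60 ∤ 30.

(⇒) holds; (⇐) fails.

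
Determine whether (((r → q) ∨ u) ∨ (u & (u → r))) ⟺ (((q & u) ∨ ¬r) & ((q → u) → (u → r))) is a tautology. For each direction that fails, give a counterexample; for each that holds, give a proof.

Forward direction. This fails. Under u = T, q = F, r = F, the left side is true but the right side is false.

Converse. Assume the antecedent. If u is true, ((r → q) ∨ u) ∨ (u & (u → r)) reduces to true regardless of the other variables. If u is false, the antecedent forces (u = F, q = F, r = F) or (u = F, q = T, r = F), and ((r → q) ∨ u) ∨ (u & (u → r)) holds there. Either way ((r → q) ∨ u) ∨ (u & (u → r)) holds.

The forward direction fails; the converse holds.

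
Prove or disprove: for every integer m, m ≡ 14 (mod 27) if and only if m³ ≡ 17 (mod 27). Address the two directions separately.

Only the forward direction holds.

(⟹) Suppose m ≡ 14 (mod 27). Write m = 27j + 14. Then (27j + 14)³ = 19683j³ + 30618j² + 15876j + 2744 = 27(729j³ + 1134j² + 588j + 101) + 17, so m³ ≡ 17 (mod 27).

(⟸) This fails: take m = 5. Then 5³ = 125 ≡ 17 (mod 27), yet 5 ≡ 5 (mod 27), not 14.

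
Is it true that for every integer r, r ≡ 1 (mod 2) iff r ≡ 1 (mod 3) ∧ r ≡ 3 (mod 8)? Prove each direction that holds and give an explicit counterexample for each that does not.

(⇐) If r ≡ 1 (mod 3) and r ≡ 3 (mod 8), then by the Chinese remainder theorem r ≡ 19 (mod 24). Since 19 ≡ 1 (mod 2) and 2 ∣ 24, we get r ≡ 1 (mod 2).

(⇒) This fails: r = 1 gives 1 ≡ 1 (mod 2) but 1 ≡ 1 (mod 8), so the conjunction on the right does not hold.

Only the converse holds.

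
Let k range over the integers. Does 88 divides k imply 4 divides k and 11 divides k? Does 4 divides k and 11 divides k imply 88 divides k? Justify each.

(⇒) If 88 ∣ k, write k = 88q. Since 88 = 22·4, k = 4·(22q), so 4 ∣ k; and since 88 = 8·11, k = 11·(8q), so 11 ∣ k.

(⇐) This fails: take k = 44. Both 4 ∣ 44 and 11 ∣ 44, yet 44 is not a multiple of 88 (since 44 = 0·88 + 44), so 88 ∤ 44.

Only the forward implication holds.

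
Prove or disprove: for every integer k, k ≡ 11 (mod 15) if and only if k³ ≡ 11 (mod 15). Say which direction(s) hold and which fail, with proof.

Both implications hold.

Forward direction. Suppose k ≡ 11 (mod 15). Write k = 15j + 11. Then (15j + 11)³ = 3375j³ + 7425j² + 5445j + 1331 = 15(225j³ + 495j² + 363j + 88) + 11, so k³ ≡ 11 (mod 15).

Converse. Suppose k³ ≡ 11 (mod 15). The only residue r in {0, …, 14} with r³ ≡ 11 (mod 15) is r = 11, so k ≡ 11 (mod 15).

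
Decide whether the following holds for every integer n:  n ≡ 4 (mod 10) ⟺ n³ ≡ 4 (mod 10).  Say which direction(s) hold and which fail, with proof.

Both directions hold; the statement is true.

Forward direction. Suppose n ≡ 4 (mod 10). Write n = 10j + 4. Then (10j + 4)³ = 1000j³ + 1200j² + 480j + 64 = 10(100j³ + 120j² + 48j + 6) + 4, so n³ ≡ 4 (mod 10).

Converse. For the converse, argue contrapositively. If n ≢ 4 (mod 10), then n is congruent to one of 0, 1, 2, 3, 5, 6, 7, 8, 9 modulo 10, and these give n³ ≡ 0, 1, 8, 7, 5, 6, 3, 2, 9 respectively — never 4.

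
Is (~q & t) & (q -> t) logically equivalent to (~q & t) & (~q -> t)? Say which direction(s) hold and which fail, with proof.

Both directions hold.

(⟸) Assume the antecedent. If q is true, the antecedent cannot hold. If q is false, the antecedent forces (q = F, t = T), and (~q & t) & (q -> t) holds there. Either way (~q & t) & (q -> t) holds.

(⟹) Assume the antecedent. If q is true, the antecedent cannot hold. If q is false, the antecedent forces (q = F, t = T), and (~q & t) & (~q -> t) holds there. Either way (~q & t) & (~q -> t) holds.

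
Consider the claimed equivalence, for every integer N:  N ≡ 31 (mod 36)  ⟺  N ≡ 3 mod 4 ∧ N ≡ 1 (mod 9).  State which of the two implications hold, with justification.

(⇒) fails and (⇐) fails.

(→) This fails: N = 31 gives 31 ≡ 31 (mod 36) but 31 ≡ 4 (mod 9), so the conjunction on the right does not hold.

(←) This fails: N = 19 satisfies both congruences on the right (19 ≡ 3 mod 4 and 19 ≡ 1 mod 9) yet 19 ≡ 19 (mod 36), not 31.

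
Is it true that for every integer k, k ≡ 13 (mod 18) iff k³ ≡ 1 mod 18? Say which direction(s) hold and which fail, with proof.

(⇐) This fails: take k = 1. Then 1³ = 1 ≡ 1 (mod 18), yet 1 ≡ 1 (mod 18), not 13.

(⇒) Suppose k ≡ 13 (mod 18). Write k = 18j + 13. Then (18j + 13)³ = 5832j³ + 12636j² + 9126j + 2197 = 18(324j³ + 702j² + 507j + 122) + 1, so k³ ≡ 1 (mod 18).

Not equivalent: only (⇒) holds.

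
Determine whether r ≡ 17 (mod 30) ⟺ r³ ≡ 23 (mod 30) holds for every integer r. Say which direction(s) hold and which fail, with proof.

Equivalent; both directions hold.

[⇒] Suppose r ≡ 17 (mod 30). Write r = 30j + 17. Then (30j + 17)³ = 27000j³ + 45900j² + 26010j + 4913 = 30(900j³ + 1530j² + 867j + 163) + 23, so r³ ≡ 23 (mod 30).

[⇐] Conversely, suppose r³ ≡ 23 (mod 30). The only residue r in {0, …, 29} with r³ ≡ 23 (mod 30) is r = 17, so r ≡ 17 (mod 30).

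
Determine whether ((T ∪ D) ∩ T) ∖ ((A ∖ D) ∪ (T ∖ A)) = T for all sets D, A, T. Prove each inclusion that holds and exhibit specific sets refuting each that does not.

(⟹) Let x ∈ ((T ∪ D) ∩ T) ∖ ((A ∖ D) ∪ (T ∖ A)). Then x ∈ D ∩ A ∩ T, from which x ∈ T.

(⟸) This inclusion fails. Take D = ∅, A = ∅, T = {1}; then 1 ∈ T but 1 ∉ ((T ∪ D) ∩ T) ∖ ((A ∖ D) ∪ (T ∖ A)).

(⊆) holds; (⊇) fails.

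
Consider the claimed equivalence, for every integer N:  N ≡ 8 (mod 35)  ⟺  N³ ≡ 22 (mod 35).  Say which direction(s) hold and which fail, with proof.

Only the forward direction holds.

[⇒] Suppose N ≡ 8 (mod 35). Write N = 35j + 8. Then (35j + 8)³ = 42875j³ + 29400j² + 6720j + 512 = 35(1225j³ + 840j² + 192j + 14) + 22, so N³ ≡ 22 (mod 35).

[⇐] This fails: take N = 18. Then 18³ = 5832 ≡ 22 (mod 35), yet 18 ≡ 18 (mod 35), not 8.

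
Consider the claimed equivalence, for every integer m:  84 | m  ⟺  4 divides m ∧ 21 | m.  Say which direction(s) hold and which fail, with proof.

(⇒) If 84 ∣ m, write m = 84q. Since 84 = 21·4, m = 4·(21q), so 4 ∣ m; and since 84 = 4·21, m = 21·(4q), so 21 ∣ m.

(⇐) Suppose 4 ∣ m and 21 ∣ m. Any common multiple of 4 and 21 is a multiple of their lcm; here gcd(4, 21) = 1, so lcm(4, 21) = 4·21 = 84, so 84 ∣ m.

Equivalent; both directions hold.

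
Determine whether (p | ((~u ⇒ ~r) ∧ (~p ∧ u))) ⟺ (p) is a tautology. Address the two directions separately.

The forward direction fails; the converse holds.

(⇒) This fails. Under p = F, u = T, r = F, the left side is true but the right side is false.

(⇐) Assume the antecedent. If p is true, p | ((~u ⇒ ~r) ∧ (~p ∧ u)) reduces to true regardless of the other variables. If p is false, the antecedent cannot hold. Either way p | ((~u ⇒ ~r) ∧ (~p ∧ u)) holds.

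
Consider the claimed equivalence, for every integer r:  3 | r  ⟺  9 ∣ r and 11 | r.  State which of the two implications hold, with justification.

The forward direction fails; the converse holds.

(⟸) Suppose 9 ∣ r and 11 ∣ r. Any common multiple of 9 and 11 is a multiple of their lcm; here gcd(9, 11) = 1, so lcm(9, 11) = 9·11 = 99, so 99 ∣ r. Since 3 ∣ 99, it follows that 3 ∣ r.

(⟹) This fails: take r = 3. Certainly 3 ∣ 3, but 9 ∤ 3.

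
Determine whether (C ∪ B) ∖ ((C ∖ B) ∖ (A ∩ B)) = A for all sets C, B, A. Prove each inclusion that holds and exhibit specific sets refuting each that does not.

(⊆) This inclusion fails. Take C = ∅, B = {1}, A = ∅; then 1 ∈ (C ∪ B) ∖ ((C ∖ B) ∖ (A ∩ B)) but 1 ∉ A.

(⊇) This inclusion fails. Take C = ∅, B = ∅, A = {1}; then 1 ∈ A but 1 ∉ (C ∪ B) ∖ ((C ∖ B) ∖ (A ∩ B)).

Both inclusions fail.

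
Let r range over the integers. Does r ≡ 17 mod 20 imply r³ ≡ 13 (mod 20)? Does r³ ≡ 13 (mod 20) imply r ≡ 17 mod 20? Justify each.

(→) Suppose r ≡ 17 mod 20. Write r = 20j + 17. Then (20j + 17)³ = 8000j³ + 20400j² + 17340j + 4913 = 20(400j³ + 1020j² + 867j + 245) + 13, so r³ ≡ 13 (mod 20).

(←) Conversely, suppose r³ ≡ 13 (mod 20). The only residue r in {0, …, 19} with r³ ≡ 13 (mod 20) is r = 17, so r ≡ 17 (mod 20).

Equivalent; both directions hold.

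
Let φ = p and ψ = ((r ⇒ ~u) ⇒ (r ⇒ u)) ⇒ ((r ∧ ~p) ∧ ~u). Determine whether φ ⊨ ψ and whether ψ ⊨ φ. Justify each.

(⇒) fails and (⇐) fails.

(⇒) This fails. Under r = F, u = F, p = T, the left side is true but the right side is false.

(⇐) This fails. Under r = T, u = F, p = F, the left side is false but the right side is true.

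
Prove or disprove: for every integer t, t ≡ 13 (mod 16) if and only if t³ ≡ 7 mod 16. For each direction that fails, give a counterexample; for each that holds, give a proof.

(⇒) fails and (⇐) fails.

[⇒] This fails: take t = 13. Then 13 ≡ 13 (mod 16), but 13³ = 2197 ≡ 5 (mod 16), not 7.

[⇐] This fails: take t = 7. Then 7³ = 343 ≡ 7 (mod 16), yet 7 ≡ 7 (mod 16), not 13.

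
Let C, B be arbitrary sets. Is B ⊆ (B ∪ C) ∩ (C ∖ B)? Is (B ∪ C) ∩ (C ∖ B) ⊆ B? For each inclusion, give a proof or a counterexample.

(⊆) This inclusion fails. Take C = ∅, B = {1}; then 1 ∈ B but 1 ∉ (B ∪ C) ∩ (C ∖ B).

(⊇) This inclusion fails. Take C = {1}, B = ∅; then 1 ∈ (B ∪ C) ∩ (C ∖ B) but 1 ∉ B.

Neither inclusion holds.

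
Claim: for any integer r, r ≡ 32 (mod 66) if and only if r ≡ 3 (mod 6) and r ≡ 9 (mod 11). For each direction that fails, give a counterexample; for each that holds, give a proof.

[⇒] This fails: r = 32 gives 32 ≡ 32 (mod 66) but 32 ≡ 2 (mod 6), so the conjunction on the right does not hold.

[⇐] This fails: r = 9 satisfies both congruences on the right (9 ≡ 3 mod 6 and 9 ≡ 9 mod 11) yet 9 ≡ 9 (mod 66), not 32.

Both directions fail.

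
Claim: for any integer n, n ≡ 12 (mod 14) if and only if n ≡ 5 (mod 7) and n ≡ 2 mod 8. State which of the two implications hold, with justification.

(⇒) This fails: n = 40 gives 40 ≡ 12 (mod 14) but 40 ≡ 0 (mod 8), so the conjunction on the right does not hold.

(⇐) Conversely, if n ≡ 5 (mod 7) and n ≡ 2 (mod 8), then by the Chinese remainder theorem n ≡ 26 (mod 56). Since 26 ≡ 12 (mod 14) and 14 ∣ 56, we get n ≡ 12 (mod 14).

The forward direction fails; the converse holds.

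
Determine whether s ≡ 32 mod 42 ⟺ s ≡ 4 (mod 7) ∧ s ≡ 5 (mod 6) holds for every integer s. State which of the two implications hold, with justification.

Neither implication holds.

(⇒) This fails: s = 32 gives 32 ≡ 32 (mod 42) but 32 ≡ 2 (mod 6), so the conjunction on the right does not hold.

(⇐) This fails: s = 11 satisfies both congruences on the right (11 ≡ 4 mod 7 and 11 ≡ 5 mod 6) yet 11 ≡ 11 (mod 42), not 32.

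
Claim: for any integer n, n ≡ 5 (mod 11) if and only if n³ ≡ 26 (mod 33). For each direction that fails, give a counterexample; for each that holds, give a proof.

(⇒) fails; (⇐) holds.

Forward direction. This fails: take n = 16. Then 16 ≡ 5 (mod 11), but 16³ = 4096 ≡ 4 (mod 33), not 26.

Converse. The residues r modulo 33 with r³ ≡ 26 (mod 33) are exactly {5}, and each is ≡ 5 (mod 11).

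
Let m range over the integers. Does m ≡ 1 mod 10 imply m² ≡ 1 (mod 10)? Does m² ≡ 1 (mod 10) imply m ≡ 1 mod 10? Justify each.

(→) Suppose m ≡ 1 mod 10. Write m = 10j + 1. Then (10j + 1)² = 100j² + 20j + 1 = 10(10j² + 2j) + 1, so m² ≡ 1 (mod 10).

(←) This fails: take m = 9. Then 9² = 81 ≡ 1 (mod 10), yet 9 ≡ 9 (mod 10), not 1.

(⇒) holds; (⇐) fails.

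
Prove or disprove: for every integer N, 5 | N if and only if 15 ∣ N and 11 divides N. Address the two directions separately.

(→) This fails: take N = 5. Certainly 5 ∣ 5, but 15 ∤ 5.

(←) Suppose 15 ∣ N and 11 ∣ N. Any common multiple of 15 and 11 is a multiple of their lcm; here gcd(15, 11) = 1, so lcm(15, 11) = 15·11 = 165, so 165 ∣ N. Since 5 ∣ 165, it follows that 5 ∣ N.

(⇒) fails; (⇐) holds.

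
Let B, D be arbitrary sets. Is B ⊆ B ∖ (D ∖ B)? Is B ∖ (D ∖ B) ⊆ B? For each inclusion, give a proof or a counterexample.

(⊆) Let x ∈ B. Then either x ∈ B and x ∉ D; or x ∈ B ∩ D. In each case x ∈ B ∖ (D ∖ B), so B ⊆ B ∖ (D ∖ B).

(⊇) Let x ∈ B ∖ (D ∖ B). Then either x ∈ B and x ∉ D; or x ∈ B ∩ D. In each case x ∈ B, so B ∖ (D ∖ B) ⊆ B.

The two sets are equal.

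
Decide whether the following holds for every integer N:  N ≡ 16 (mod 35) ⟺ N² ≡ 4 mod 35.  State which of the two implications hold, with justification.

[⇒] This fails: take N = 16. Then 16 ≡ 16 (mod 35), but 16² = 256 ≡ 11 (mod 35), not 4.

[⇐] This fails: take N = 2. Then 2² = 4 ≡ 4 (mod 35), yet 2 ≡ 2 (mod 35), not 16.

Neither direction holds.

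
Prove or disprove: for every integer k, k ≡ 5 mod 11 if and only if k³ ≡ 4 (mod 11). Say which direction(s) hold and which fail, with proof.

(⟹) Suppose k ≡ 5 mod 11. Write k = 11j + 5. Then (11j + 5)³ = 1331j³ + 1815j² + 825j + 125 = 11(121j³ + 165j² + 75j + 11) + 4, so k³ ≡ 4 (mod 11).

(⟸) For the converse, argue contrapositively. If k ≢ 5 (mod 11), then k is congruent to one of 0, 1, 2, 3, 4, 6, 7, 8, 9, 10 modulo 11, and these give k³ ≡ 0, 1, 8, 5, 9, 7, 2, 6, 3, 10 respectively — never 4.

The biconditional holds.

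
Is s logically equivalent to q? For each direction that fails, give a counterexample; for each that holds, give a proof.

Forward direction. This fails. Under s = T, q = F, the left side is true but the right side is false.

Converse. This fails. Under s = F, q = T, the left side is false but the right side is true.

Neither implication holds.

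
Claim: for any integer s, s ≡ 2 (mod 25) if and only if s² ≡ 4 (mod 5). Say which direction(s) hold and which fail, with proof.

Only the forward direction holds.

(→) Suppose s ≡ 2 (mod 25). Then s² ≡ 2² = 4 (mod 25), and since 5 ∣ 25, also s² ≡ 4 (mod 5).

(←) This fails: take s = 3. Then 3² = 9 ≡ 4 (mod 5), yet 3 ≡ 3 (mod 25), not 2.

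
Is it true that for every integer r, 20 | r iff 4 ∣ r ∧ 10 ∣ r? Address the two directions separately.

Equivalent; both directions hold.

(⇒) If 20 ∣ r, write r = 20q. Since 20 = 5·4, r = 4·(5q), so 4 ∣ r; and since 20 = 2·10, r = 10·(2q), so 10 ∣ r.

(⇐) Suppose 4 ∣ r and 10 ∣ r. Any common multiple of 4 and 10 is a multiple of their lcm; here lcm(4, 10) = 4·10/gcd(4, 10) = 40/2 = 20, so 20 ∣ r.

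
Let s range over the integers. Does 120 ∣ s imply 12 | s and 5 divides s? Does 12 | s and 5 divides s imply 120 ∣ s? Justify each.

(⇒) If 120 ∣ s, write s = 120q. Since 120 = 10·12, s = 12·(10q), so 12 ∣ s; and since 120 = 24·5, s = 5·(24q), so 5 ∣ s.

(⇐) This fails: take s = 60. Both 12 ∣ 60 and 5 ∣ 60, yet 60 is not a multiple of 120 (since 60 = 0·120 + 60), so 120 ∤ 60.

Only the forward direction holds.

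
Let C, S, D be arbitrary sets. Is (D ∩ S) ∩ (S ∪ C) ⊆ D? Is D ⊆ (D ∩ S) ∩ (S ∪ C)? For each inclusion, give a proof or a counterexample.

Only the forward inclusion holds.

(⊆) Let x ∈ (D ∩ S) ∩ (S ∪ C). Then either x ∈ S ∩ D and x ∉ C; or x ∈ C ∩ S ∩ D. In each case x ∈ D, so (D ∩ S) ∩ (S ∪ C) ⊆ D.

(⊇) This inclusion fails. Take C = ∅, S = ∅, D = {1}; then 1 ∈ D but 1 ∉ (D ∩ S) ∩ (S ∪ C).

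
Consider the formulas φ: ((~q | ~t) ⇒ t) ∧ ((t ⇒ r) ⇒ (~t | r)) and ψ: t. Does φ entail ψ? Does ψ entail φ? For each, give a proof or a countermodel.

The biconditional holds.

(⇒) Assume the antecedent. If t is true, t reduces to true regardless of the other variables. If t is false, the antecedent cannot hold. Either way t holds.

(⇐) Assume the antecedent. If t is true, the consequent reduces to true regardless of the other variables. If t is false, the antecedent cannot hold. Either way the consequent holds.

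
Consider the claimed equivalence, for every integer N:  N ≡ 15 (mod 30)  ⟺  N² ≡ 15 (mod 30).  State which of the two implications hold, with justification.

Both implications hold.

(⟸) Suppose N² ≡ 15 (mod 30). The only residue r in {0, …, 29} with r² ≡ 15 (mod 30) is r = 15, so N ≡ 15 (mod 30).

(⟹) Suppose N ≡ 15 (mod 30). Write N = 30j + 15. Then (30j + 15)² = 900j² + 900j + 225 = 30(30j² + 30j + 7) + 15, so N² ≡ 15 (mod 30).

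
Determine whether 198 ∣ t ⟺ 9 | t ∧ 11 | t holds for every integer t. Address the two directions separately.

(⟹) If 198 ∣ t, write t = 198q. Since 198 = 22·9, t = 9·(22q), so 9 ∣ t; and since 198 = 18·11, t = 11·(18q), so 11 ∣ t.

(⟸) This fails: take t = 99. Both 9 ∣ 99 and 11 ∣ 99, yet 99 is not a multiple of 198 (since 99 = 0·198 + 99), so 198 ∤ 99.

Not equivalent: only (⇒) holds.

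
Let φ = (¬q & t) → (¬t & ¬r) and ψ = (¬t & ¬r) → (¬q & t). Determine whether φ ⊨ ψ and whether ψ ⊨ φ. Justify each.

(⟹) This fails. Under t = F, q = F, r = F, the left side is true but the right side is false.

(⟸) This fails. Under t = T, q = F, r = F, the left side is false but the right side is true.

Both directions fail.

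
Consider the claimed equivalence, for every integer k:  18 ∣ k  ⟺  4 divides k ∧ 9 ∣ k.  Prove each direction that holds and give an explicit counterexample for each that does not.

(←) Suppose 4 ∣ k and 9 ∣ k. Any common multiple of 4 and 9 is a multiple of their lcm; here gcd(4, 9) = 1, so lcm(4, 9) = 4·9 = 36, so 36 ∣ k. Since 18 ∣ 36, it follows that 18 ∣ k.

(→) This fails: take k = 18. Certainly 18 ∣ 18, but 4 ∤ 18.

Only the reverse direction holds.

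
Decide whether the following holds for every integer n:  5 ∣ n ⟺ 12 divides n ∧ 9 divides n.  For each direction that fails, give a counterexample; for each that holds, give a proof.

(⇒) fails and (⇐) fails.

(⟹) This fails: take n = 5. Certainly 5 ∣ 5, but 12 ∤ 5.

(⟸) This fails: take n = 36. Both 12 ∣ 36 and 9 ∣ 36, yet 36 is not a multiple of 5 (since 36 = 7·5 + 1), so 5 ∤ 36.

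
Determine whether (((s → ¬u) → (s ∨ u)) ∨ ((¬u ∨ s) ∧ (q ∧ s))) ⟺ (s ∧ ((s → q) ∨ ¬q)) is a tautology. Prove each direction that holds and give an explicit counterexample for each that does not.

(→) This fails. Under u = T, q = F, s = F, the left side is true but the right side is false.

(←) Assume the antecedent. If u is true, the consequent reduces to true regardless of the other variables. If u is false, the antecedent forces (u = F, q = F, s = T) or (u = F, q = T, s = T), and the consequent holds there. Either way the consequent holds.

Only the reverse direction holds.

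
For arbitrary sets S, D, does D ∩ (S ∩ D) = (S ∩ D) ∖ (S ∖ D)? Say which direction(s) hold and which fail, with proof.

(⊆) Let x ∈ D ∩ (S ∩ D). Then x ∈ S ∩ D, from which x ∈ (S ∩ D) ∖ (S ∖ D).

(⊇) Let x ∈ (S ∩ D) ∖ (S ∖ D). Then x ∈ S ∩ D, from which x ∈ D ∩ (S ∩ D).

Both inclusions hold.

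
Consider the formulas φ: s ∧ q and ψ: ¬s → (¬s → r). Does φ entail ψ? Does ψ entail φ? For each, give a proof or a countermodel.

Converse. This fails. Under r = T, q = F, s = F, the left side is false but the right side is true.

Forward direction. Assume the antecedent. If r is true, ¬s → (¬s → r) reduces to true regardless of the other variables. If r is false, the antecedent forces (r = F, q = T, s = T), and ¬s → (¬s → r) holds there. Either way ¬s → (¬s → r) holds.

Not equivalent: only (⇒) holds.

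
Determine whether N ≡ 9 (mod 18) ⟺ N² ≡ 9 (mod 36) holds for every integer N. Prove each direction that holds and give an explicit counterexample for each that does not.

[⇒] Suppose N ≡ 9 (mod 18). Working modulo 36, N ∈ {9, 27}; for each such r, r² ≡ 9 (mod 36).

[⇐] This fails: take N = 3. Then 3² = 9 ≡ 9 (mod 36), yet 3 ≡ 3 (mod 18), not 9.

Not equivalent: only (⇒) holds.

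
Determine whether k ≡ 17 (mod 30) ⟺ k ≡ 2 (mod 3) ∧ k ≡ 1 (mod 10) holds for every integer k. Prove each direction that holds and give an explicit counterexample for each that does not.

(⟹) This fails: k = 17 gives 17 ≡ 17 (mod 30) but 17 ≡ 7 (mod 10), so the conjunction on the right does not hold.

(⟸) This fails: k = 11 satisfies both congruences on the right (11 ≡ 2 mod 3 and 11 ≡ 1 mod 10) yet 11 ≡ 11 (mod 30), not 17.

(⇒) fails and (⇐) fails.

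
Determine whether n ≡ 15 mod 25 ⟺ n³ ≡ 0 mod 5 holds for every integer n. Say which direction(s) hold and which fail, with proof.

Only the forward implication holds.

(⇒) Suppose n ≡ 15 (mod 25). Then n³ ≡ 15³ = 3375 (mod 25), and since 5 ∣ 25, also n³ ≡ 0 (mod 5).

(⇐) This fails: take n = 0. Then 0³ = 0 ≡ 0 (mod 5), yet 0 ≡ 0 (mod 25), not 15.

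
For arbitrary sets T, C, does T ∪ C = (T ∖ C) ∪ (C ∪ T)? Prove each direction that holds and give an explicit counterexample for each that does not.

Both inclusions hold; the sets are equal.

Forward inclusion. Let x ∈ T ∪ C. Then either x ∈ T and x ∉ C; or x ∈ C and x ∉ T; or x ∈ T ∩ C. In each case x ∈ (T ∖ C) ∪ (C ∪ T), so T ∪ C ⊆ (T ∖ C) ∪ (C ∪ T).

Reverse inclusion. Let x ∈ (T ∖ C) ∪ (C ∪ T). Then either x ∈ T and x ∉ C; or x ∈ C and x ∉ T; or x ∈ T ∩ C. In each case x ∈ T ∪ C, so (T ∖ C) ∪ (C ∪ T) ⊆ T ∪ C.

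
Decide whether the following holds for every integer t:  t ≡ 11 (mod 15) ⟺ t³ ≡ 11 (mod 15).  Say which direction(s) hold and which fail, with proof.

[⇒] Suppose t ≡ 11 (mod 15). Write t = 15j + 11. Then (15j + 11)³ = 3375j³ + 7425j² + 5445j + 1331 = 15(225j³ + 495j² + 363j + 88) + 11, so t³ ≡ 11 (mod 15).

[⇐] Conversely, suppose t³ ≡ 11 (mod 15). The only residue r in {0, …, 14} with r³ ≡ 11 (mod 15) is r = 11, so t ≡ 11 (mod 15).

Equivalent; both directions hold.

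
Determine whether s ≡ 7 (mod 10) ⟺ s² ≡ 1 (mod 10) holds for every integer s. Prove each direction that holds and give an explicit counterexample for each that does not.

[⇒] This fails: take s = 7. Then 7 ≡ 7 (mod 10), but 7² = 49 ≡ 9 (mod 10), not 1.

[⇐] This fails: take s = 1. Then 1² = 1 ≡ 1 (mod 10), yet 1 ≡ 1 (mod 10), not 7.

(⇒) fails and (⇐) fails.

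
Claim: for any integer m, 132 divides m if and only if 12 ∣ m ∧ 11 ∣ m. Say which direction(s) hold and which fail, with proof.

[⇐] Suppose 12 ∣ m and 11 ∣ m. Any common multiple of 12 and 11 is a multiple of their lcm; here gcd(12, 11) = 1, so lcm(12, 11) = 12·11 = 132, so 132 ∣ m.

[⇒] If 132 ∣ m, write m = 132q. Since 132 = 11·12, m = 12·(11q), so 12 ∣ m; and since 132 = 12·11, m = 11·(12q), so 11 ∣ m.

Both directions hold.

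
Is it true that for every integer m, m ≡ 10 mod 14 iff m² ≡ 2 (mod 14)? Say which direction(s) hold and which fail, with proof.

(⟹) Suppose m ≡ 10 mod 14. Write m = 14j + 10. Then (14j + 10)² = 196j² + 280j + 100 = 14(14j² + 20j + 7) + 2, so m² ≡ 2 (mod 14).

(⟸) This fails: take m = 4. Then 4² = 16 ≡ 2 (mod 14), yet 4 ≡ 4 (mod 14), not 10.

The forward direction holds; the converse fails.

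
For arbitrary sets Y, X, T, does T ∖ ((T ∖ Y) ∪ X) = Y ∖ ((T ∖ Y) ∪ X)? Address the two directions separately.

Reverse inclusion. This inclusion fails. Take Y = {1}, X = ∅, T = ∅; then 1 ∈ Y ∖ ((T ∖ Y) ∪ X) but 1 ∉ T ∖ ((T ∖ Y) ∪ X).

Forward inclusion. Let x ∈ T ∖ ((T ∖ Y) ∪ X). Then x ∈ Y ∩ T and x ∉ X, from which x ∈ Y ∖ ((T ∖ Y) ∪ X).

(⊆) holds; (⊇) fails.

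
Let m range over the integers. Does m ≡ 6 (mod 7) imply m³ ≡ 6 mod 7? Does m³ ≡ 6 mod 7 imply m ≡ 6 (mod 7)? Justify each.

Forward direction. Suppose m ≡ 6 (mod 7). Write m = 7j + 6. Then (7j + 6)³ = 343j³ + 882j² + 756j + 216 = 7(49j³ + 126j² + 108j + 30) + 6, so m³ ≡ 6 (mod 7).

Converse. This fails: take m = 3. Then 3³ = 27 ≡ 6 (mod 7), yet 3 ≡ 3 (mod 7), not 6.

Only the forward direction holds.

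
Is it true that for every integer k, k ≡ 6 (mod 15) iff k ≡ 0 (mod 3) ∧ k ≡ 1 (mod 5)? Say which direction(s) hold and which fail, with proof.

(⇐) If k ≡ 0 (mod 3) and k ≡ 1 (mod 5), then by the Chinese remainder theorem k ≡ 6 (mod 15). This is exactly k ≡ 6 (mod 15).

(⇒) Suppose k ≡ 6 (mod 15); write k = 15j + 6. Since 3 ∣ 15, reducing mod 3 gives k ≡ 6 ≡ 0 (mod 3); since 5 ∣ 15, reducing mod 5 gives k ≡ 6 ≡ 1 (mod 5).

Both directions hold.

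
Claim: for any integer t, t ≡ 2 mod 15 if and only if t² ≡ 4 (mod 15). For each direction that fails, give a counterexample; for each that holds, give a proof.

The forward direction holds; the converse fails.

Forward direction. Suppose t ≡ 2 mod 15. Write t = 15j + 2. Then (15j + 2)² = 225j² + 60j + 4 = 15(15j² + 4j) + 4, so t² ≡ 4 (mod 15).

Converse. This fails: take t = 7. Then 7² = 49 ≡ 4 (mod 15), yet 7 ≡ 7 (mod 15), not 2.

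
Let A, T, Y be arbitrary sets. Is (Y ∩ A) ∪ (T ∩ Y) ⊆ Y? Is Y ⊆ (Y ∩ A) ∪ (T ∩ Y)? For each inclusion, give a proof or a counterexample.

The sets are not equal: only the forward inclusion holds.

Reverse inclusion. This inclusion fails. Take A = ∅, T = ∅, Y = {1}; then 1 ∈ Y but 1 ∉ (Y ∩ A) ∪ (T ∩ Y).

Forward inclusion. Let x ∈ (Y ∩ A) ∪ (T ∩ Y). Then either x ∈ A ∩ Y and x ∉ T; or x ∈ T ∩ Y and x ∉ A; or x ∈ A ∩ T ∩ Y. In each case x ∈ Y, so (Y ∩ A) ∪ (T ∩ Y) ⊆ Y.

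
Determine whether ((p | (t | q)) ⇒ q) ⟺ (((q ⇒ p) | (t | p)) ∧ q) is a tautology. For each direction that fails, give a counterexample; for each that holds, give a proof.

(⇒) fails; (⇐) holds.

Forward direction. This fails. Under p = F, t = F, q = F, the left side is true but the right side is false.

Converse. Assume the antecedent. If p is true, the antecedent forces (p = T, t = F, q = T) or (p = T, t = T, q = T), and (p | (t | q)) ⇒ q holds there. If p is false, the antecedent forces (p = F, t = T, q = T), and (p | (t | q)) ⇒ q holds there. Either way (p | (t | q)) ⇒ q holds.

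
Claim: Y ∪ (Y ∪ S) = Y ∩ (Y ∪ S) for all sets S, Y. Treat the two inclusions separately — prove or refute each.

(⊆) fails; (⊇) holds.

Forward inclusion. This inclusion fails. Take S = {1}, Y = ∅; then 1 ∈ Y ∪ (Y ∪ S) but 1 ∉ Y ∩ (Y ∪ S).

Reverse inclusion. Let x ∈ Y ∩ (Y ∪ S). Then either x ∈ Y and x ∉ S; or x ∈ S ∩ Y. In each case x ∈ Y ∪ (Y ∪ S), so Y ∩ (Y ∪ S) ⊆ Y ∪ (Y ∪ S).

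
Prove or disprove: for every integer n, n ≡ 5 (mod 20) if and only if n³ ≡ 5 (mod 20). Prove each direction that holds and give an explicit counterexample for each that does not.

(→) Suppose n ≡ 5 (mod 20). Write n = 20j + 5. Then (20j + 5)³ = 8000j³ + 6000j² + 1500j + 125 = 20(400j³ + 300j² + 75j + 6) + 5, so n³ ≡ 5 (mod 20).

(←) Conversely, suppose n³ ≡ 5 (mod 20). The only residue r in {0, …, 19} with r³ ≡ 5 (mod 20) is r = 5, so n ≡ 5 (mod 20).

Both directions hold.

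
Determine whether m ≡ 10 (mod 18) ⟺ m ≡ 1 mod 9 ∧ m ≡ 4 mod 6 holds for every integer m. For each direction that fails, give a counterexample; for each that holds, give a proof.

[⇒] Suppose m ≡ 10 (mod 18); write m = 18j + 10. Since 9 ∣ 18, reducing mod 9 gives m ≡ 10 ≡ 1 (mod 9); since 6 ∣ 18, reducing mod 6 gives m ≡ 10 ≡ 4 (mod 6).

[⇐] Conversely, if m ≡ 1 (mod 9) and m ≡ 4 (mod 6), then by the Chinese remainder theorem m ≡ 10 (mod 18). This is exactly m ≡ 10 (mod 18).

Both directions hold; the statement is true.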